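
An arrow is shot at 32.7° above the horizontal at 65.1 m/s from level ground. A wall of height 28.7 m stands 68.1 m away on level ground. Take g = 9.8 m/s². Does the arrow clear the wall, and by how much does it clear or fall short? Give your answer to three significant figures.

Yes — it clears the wall by 7.45 m.

v_x = 65.1 cos 32.7° = 54.78 m/s; v_y0 = 65.1 sin 32.7° = 35.17 m/s.
Time to reach the wall: t = 68.1 / 54.78 = 1.243 s.
Height at that point: y = 35.17×1.243 − 4.900×1.243² = 36.15 m.
That is 36.15 − 28.7 = 7.45 m above the top of the wall, so the arrow clears it.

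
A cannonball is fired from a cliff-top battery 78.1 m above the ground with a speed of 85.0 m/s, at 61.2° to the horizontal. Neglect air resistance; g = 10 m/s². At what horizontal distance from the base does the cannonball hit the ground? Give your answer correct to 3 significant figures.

Components: v_x = 85.0 cos 61.2° = 40.95 m/s, v_y = 85.0 sin 61.2° = 74.49 m/s.
Vertical: 0 = 78.1 + 74.49 t − ½(10) t² ⇒ 5.000 t² − 74.49 t − 78.1 = 0.
t = [74.49 + √(5549 + 1562)] / 10.00 = 15.88 s.
Horizontal: R = v_x · t = 40.95 × 15.88 = 650 m.

650 m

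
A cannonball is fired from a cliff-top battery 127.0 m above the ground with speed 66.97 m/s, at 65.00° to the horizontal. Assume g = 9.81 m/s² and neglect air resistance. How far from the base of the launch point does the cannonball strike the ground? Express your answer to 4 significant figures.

401.8 m

Components: v_x = 66.97 cos 65.00° = 28.303 m/s, v_y = 66.97 sin 65.00° = 60.695 m/s.
Vertical: 0 = 127.0 + 60.695 t − ½(9.81) t² ⇒ 4.905 t² − 60.695 t − 127.0 = 0.
t = [60.695 + √(3683.9 + 2491.7)] / 9.810 = 14.198 s.
Horizontal: R = v_x · t = 28.303 × 14.198 = 401.8 m.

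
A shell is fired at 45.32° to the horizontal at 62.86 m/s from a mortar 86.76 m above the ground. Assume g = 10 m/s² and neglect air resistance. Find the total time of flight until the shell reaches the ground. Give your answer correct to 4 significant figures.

Vertical component: v_y = 62.86 sin 45.32° = 44.696 m/s.
Taking up as positive with launch at y = 86.76 m, landing at y = 0: 0 = 86.76 + 44.696 t − ½(10) t².
Solving 5.000 t² − 44.696 t − 86.76 = 0 gives t = [44.696 + √(44.696² + 4·5.000·86.76)] / 10.00 = 10.58 s.

10.58 s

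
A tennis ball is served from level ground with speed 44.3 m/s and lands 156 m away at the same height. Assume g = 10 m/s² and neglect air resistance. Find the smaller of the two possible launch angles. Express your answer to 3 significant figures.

Level-ground range: R = v₀² sin(2θ)/g ⇒ sin 2θ = R g / v₀² = 156×10/44.3² = 0.7949.
2θ = arcsin(0.7949) = 52.65° or 180° − 52.65° = 127.35°.
So θ = 26.3° or θ = 63.7°.

26.3°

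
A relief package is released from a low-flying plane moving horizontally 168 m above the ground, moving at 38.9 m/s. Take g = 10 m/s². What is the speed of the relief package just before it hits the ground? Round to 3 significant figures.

Fall time: t = √(2 × 168 / 10) = 5.797 s.
At impact: v_x = 38.9 m/s (unchanged), v_y = g t = 10 × 5.797 = 57.97 m/s.
Speed = √(v_x² + v_y²) = √(1513 + 3361) = 69.8 m/s.

69.8 m/s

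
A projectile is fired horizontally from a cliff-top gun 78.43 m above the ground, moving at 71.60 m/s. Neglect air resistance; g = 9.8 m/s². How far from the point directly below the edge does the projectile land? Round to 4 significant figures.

286.5 m

Initial vertical velocity is zero, so the fall time comes from h = ½ g t²: t = √(2 × 78.43 / 9.8) = 4.0008 s.
Horizontal motion is uniform at 71.60 m/s, so x = 71.60 × 4.0008 = 286.5 m.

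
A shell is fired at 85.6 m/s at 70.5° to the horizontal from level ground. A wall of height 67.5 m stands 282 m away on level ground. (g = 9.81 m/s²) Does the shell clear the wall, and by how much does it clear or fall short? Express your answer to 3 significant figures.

v_x = 85.6 cos 70.5° = 28.57 m/s; v_y0 = 85.6 sin 70.5° = 80.69 m/s.
Time to reach the wall: t = 282 / 28.57 = 9.870 s.
Height at that point: y = 80.69×9.870 − 4.905×9.870² = 318.6 m.
That is 318.6 − 67.5 = 251 m above the top of the wall, so the shell clears it.

Yes — it clears the wall by 251 m.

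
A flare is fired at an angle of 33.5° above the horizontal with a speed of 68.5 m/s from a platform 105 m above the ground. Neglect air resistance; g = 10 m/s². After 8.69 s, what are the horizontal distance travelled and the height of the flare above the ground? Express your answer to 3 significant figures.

v_x = 68.5 cos 33.5° = 57.12 m/s; v_y0 = 68.5 sin 33.5° = 37.81 m/s.
x = v_x t = 57.12 × 8.69 = 496 m.
y = 105 + v_y0 t − ½ g t² = 56.0 m.

x = 496 m, y = 56.0 m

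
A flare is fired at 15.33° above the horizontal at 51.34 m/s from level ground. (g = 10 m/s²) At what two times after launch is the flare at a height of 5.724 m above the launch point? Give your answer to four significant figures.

v_y0 = 51.34 sin 15.33° = 13.573 m/s.
Set y = v_y0 t − ½ g t² = 5.724: 5.000 t² − 13.573 t + 5.724 = 0.
t = [13.573 ± √(184.23 − 114.48)] / 10 = (13.573 ± 8.3516) / 10, giving t = 0.5221 s or t = 2.192 s.
So the flare is at 5.724 m at t = 0.5221 s (rising) and t = 2.192 s (falling).

0.5221 s and 2.192 s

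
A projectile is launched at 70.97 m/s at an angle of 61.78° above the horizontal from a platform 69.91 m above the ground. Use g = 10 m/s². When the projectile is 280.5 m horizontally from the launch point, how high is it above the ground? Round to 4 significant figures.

243.3 m

v_x = 70.97 cos 61.78° = 33.559 m/s, v_y0 = 70.97 sin 61.78° = 62.534 m/s.
Time to reach x = 280.5 m: t = x / v_x = 280.5 / 33.559 = 8.3584 s.
y = 69.91 + v_y0 t − ½ g t² = 69.91 + 62.534×8.3584 − 5.000×8.3584² = 243.3 m.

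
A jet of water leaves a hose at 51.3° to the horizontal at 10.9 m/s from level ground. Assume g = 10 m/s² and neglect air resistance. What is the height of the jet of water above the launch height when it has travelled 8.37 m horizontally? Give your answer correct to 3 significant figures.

v_x = 10.9 cos 51.3° = 6.815 m/s, v_y0 = 10.9 sin 51.3° = 8.507 m/s.
Time to reach x = 8.37 m: t = x / v_x = 8.37 / 6.815 = 1.228 s.
y = v_y0 t − ½ g t² = 8.507×1.228 − 5.000×1.228² = 2.91 m.

2.91 m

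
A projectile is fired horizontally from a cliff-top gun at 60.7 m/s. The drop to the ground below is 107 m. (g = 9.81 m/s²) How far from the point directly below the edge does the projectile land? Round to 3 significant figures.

Initial vertical velocity is zero, so the fall time comes from h = ½ g t²: t = √(2 × 107 / 9.81) = 4.671 s.
Horizontal motion is uniform at 60.7 m/s, so x = 60.7 × 4.671 = 284 m.

284 m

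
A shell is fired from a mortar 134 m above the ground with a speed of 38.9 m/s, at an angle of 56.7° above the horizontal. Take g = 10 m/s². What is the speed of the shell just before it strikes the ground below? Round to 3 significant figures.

64.8 m/s

v_x = 38.9 cos 56.7° = 21.36 m/s is unchanged throughout.
For the vertical component, v_y² = v_y0² + 2 g h = (32.51)² + 2×10×134 = 3737, so |v_y| = 61.13 m/s.
Impact speed = √(v_x² + v_y²) = √(456.2 + 3737) = 64.8 m/s.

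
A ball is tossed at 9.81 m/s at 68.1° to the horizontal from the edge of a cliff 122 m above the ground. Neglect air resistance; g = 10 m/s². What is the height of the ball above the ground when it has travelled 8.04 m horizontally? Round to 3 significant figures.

v_x = 9.81 cos 68.1° = 3.659 m/s, v_y0 = 9.81 sin 68.1° = 9.102 m/s.
Time to reach x = 8.04 m: t = x / v_x = 8.04 / 3.659 = 2.197 s.
y = 122 + v_y0 t − ½ g t² = 122 + 9.102×2.197 − 5.000×2.197² = 118 m.

118 m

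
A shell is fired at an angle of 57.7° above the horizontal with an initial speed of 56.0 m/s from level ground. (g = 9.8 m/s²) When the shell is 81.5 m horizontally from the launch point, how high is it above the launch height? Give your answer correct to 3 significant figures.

92.6 m

v_x = 56.0 cos 57.7° = 29.92 m/s, v_y0 = 56.0 sin 57.7° = 47.33 m/s.
Time to reach x = 81.5 m: t = x / v_x = 81.5 / 29.92 = 2.724 s.
y = v_y0 t − ½ g t² = 47.33×2.724 − 4.900×2.724² = 92.6 m.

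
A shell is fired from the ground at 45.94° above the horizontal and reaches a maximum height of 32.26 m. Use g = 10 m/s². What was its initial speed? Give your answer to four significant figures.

35.35 m/s

At maximum height v_y = 0, so (v₀ sin θ)² = 2 g H.
v₀ sin 45.94° = √(2 × 10 × 32.26) = 25.401 m/s.
v₀ = 25.401 / sin 45.94° = 25.401 / 0.7186 = 35.35 m/s.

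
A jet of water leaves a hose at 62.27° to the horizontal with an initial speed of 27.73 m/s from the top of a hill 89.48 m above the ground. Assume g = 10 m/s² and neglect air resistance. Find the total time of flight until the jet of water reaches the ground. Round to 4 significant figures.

Vertical component: v_y = 27.73 sin 62.27° = 24.545 m/s.
Taking up as positive with launch at y = 89.48 m, landing at y = 0: 0 = 89.48 + 24.545 t − ½(10) t².
Solving 5.000 t² − 24.545 t − 89.48 = 0 gives t = [24.545 + √(24.545² + 4·5.000·89.48)] / 10.00 = 7.345 s.

7.345 s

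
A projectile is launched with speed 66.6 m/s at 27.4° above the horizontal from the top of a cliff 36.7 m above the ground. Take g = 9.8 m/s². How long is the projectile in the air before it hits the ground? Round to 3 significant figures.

Vertical component: v_y = 66.6 sin 27.4° = 30.65 m/s.
Taking up as positive with launch at y = 36.7 m, landing at y = 0: 0 = 36.7 + 30.65 t − ½(9.8) t².
Solving 4.900 t² − 30.65 t − 36.7 = 0 gives t = [30.65 + √(30.65² + 4·4.900·36.7)] / 9.800 = 7.28 s.

7.28 s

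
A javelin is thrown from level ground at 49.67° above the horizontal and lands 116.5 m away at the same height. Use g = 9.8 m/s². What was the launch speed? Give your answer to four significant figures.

On level ground, R = v₀² sin(2θ) / g, so v₀ = √(R g / sin 2θ).
sin(2 × 49.67°) = 0.9867.
v₀ = √(116.5 × 9.8 / 0.9867) = √1157.1 = 34.02 m/s.

34.02 m/s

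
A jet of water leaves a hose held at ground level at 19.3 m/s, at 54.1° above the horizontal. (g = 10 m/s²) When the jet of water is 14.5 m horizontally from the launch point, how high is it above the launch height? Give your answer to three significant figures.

v_x = 19.3 cos 54.1° = 11.32 m/s, v_y0 = 19.3 sin 54.1° = 15.63 m/s.
Time to reach x = 14.5 m: t = x / v_x = 14.5 / 11.32 = 1.281 s.
y = v_y0 t − ½ g t² = 15.63×1.281 − 5.000×1.281² = 11.8 m.

11.8 m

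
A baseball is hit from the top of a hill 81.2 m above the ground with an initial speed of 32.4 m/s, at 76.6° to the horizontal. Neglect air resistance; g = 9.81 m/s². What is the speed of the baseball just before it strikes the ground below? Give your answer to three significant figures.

v_x = 32.4 cos 76.6° = 7.509 m/s is unchanged throughout.
For the vertical component, v_y² = v_y0² + 2 g h = (31.52)² + 2×9.81×81.2 = 2587, so |v_y| = 50.86 m/s.
Impact speed = √(v_x² + v_y²) = √(56.39 + 2587) = 51.4 m/s.

51.4 m/s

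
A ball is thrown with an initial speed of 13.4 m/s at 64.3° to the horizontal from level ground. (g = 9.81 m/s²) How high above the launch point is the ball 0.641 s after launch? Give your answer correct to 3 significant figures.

5.72 m

v_y0 = 13.4 sin 64.3° = 12.07 m/s.
y(t) = v_y0 t − ½ g t² = 12.07×0.641 − 4.905×0.641² = 5.72 m.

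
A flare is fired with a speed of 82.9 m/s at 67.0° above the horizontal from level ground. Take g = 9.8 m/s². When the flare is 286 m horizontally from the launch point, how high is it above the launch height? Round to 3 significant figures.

292 m

v_x = 82.9 cos 67.0° = 32.39 m/s, v_y0 = 82.9 sin 67.0° = 76.31 m/s.
Time to reach x = 286 m: t = x / v_x = 286 / 32.39 = 8.830 s.
y = v_y0 t − ½ g t² = 76.31×8.830 − 4.900×8.830² = 292 m.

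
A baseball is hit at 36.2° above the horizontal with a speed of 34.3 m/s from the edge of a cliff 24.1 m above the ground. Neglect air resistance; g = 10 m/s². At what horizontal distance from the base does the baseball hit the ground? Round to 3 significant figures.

139 m

Components: v_x = 34.3 cos 36.2° = 27.68 m/s, v_y = 34.3 sin 36.2° = 20.26 m/s.
Vertical: 0 = 24.1 + 20.26 t − ½(10) t² ⇒ 5.000 t² − 20.26 t − 24.1 = 0.
t = [20.26 + √(410.5 + 482.0)] / 10.00 = 5.013 s.
Horizontal: R = v_x · t = 27.68 × 5.013 = 139 m.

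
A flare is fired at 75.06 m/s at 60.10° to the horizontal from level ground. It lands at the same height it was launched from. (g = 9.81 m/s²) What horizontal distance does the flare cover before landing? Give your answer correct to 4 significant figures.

Components: v_x = 75.06 cos 60.10° = 37.416 m/s, v_y = 75.06 sin 60.10° = 65.069 m/s.
Time of flight (same landing height): t = 2 v_y / g = 2 × 65.069 / 9.81 = 13.266 s.
Range: R = v_x · t = 37.416 × 13.266 = 496.4 m.

496.4 m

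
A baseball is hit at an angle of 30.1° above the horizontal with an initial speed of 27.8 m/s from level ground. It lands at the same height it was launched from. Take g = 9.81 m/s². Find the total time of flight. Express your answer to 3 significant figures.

2.84 s

Vertical component: v_y = 27.8 sin 30.1° = 13.94 m/s.
For a projectile landing at launch height, time of flight is t = 2 v_y / g = 2 × 13.94 / 9.81 = 2.84 s.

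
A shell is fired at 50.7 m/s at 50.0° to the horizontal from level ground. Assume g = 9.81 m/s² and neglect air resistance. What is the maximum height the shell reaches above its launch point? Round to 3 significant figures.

76.9 m

Vertical component of launch velocity: v_y = 50.7 sin 50.0° = 38.84 m/s.
At the highest point the vertical velocity is zero, so v_y² = 2 g h_max.
h_max = (38.84)² / (2 × 9.81) = 1509 / 19.62 = 76.9 m.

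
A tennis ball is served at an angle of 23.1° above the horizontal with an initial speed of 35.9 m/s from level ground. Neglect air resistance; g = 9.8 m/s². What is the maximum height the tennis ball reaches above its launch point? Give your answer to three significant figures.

10.1 m

Vertical component of launch velocity: v_y = 35.9 sin 23.1° = 14.08 m/s.
At the highest point the vertical velocity is zero, so v_y² = 2 g h_max.
h_max = (14.08)² / (2 × 9.8) = 198.2 / 19.60 = 10.1 m.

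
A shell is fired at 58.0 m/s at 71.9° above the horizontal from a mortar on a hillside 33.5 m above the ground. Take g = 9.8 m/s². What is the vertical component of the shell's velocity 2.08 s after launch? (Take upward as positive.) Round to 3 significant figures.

Initial vertical component: v_y0 = 58.0 sin 71.9° = 55.13 m/s.
v_y(t) = v_y0 − g t = 55.13 − 9.8 × 2.08 = 34.7 m/s.

34.7 m/s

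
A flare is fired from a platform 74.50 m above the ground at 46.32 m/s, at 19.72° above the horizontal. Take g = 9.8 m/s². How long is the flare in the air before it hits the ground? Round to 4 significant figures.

Vertical component: v_y = 46.32 sin 19.72° = 15.629 m/s.
Taking up as positive with launch at y = 74.50 m, landing at y = 0: 0 = 74.50 + 15.629 t − ½(9.8) t².
Solving 4.900 t² − 15.629 t − 74.50 = 0 gives t = [15.629 + √(15.629² + 4·4.900·74.50)] / 9.800 = 5.808 s.

5.808 s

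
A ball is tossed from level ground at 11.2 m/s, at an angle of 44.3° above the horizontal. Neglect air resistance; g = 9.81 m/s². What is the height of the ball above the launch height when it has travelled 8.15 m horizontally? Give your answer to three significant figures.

2.88 m

v_x = 11.2 cos 44.3° = 8.016 m/s, v_y0 = 11.2 sin 44.3° = 7.822 m/s.
Time to reach x = 8.15 m: t = x / v_x = 8.15 / 8.016 = 1.017 s.
y = v_y0 t − ½ g t² = 7.822×1.017 − 4.905×1.017² = 2.88 m.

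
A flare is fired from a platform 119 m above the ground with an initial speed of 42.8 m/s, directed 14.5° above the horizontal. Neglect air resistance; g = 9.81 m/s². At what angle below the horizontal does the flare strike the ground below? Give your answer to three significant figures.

v_x = 42.8 cos 14.5° = 41.44 m/s.
At impact |v_y| = √(v_y0² + 2 g h) = √(10.72² + 2×9.81×119) = 49.49 m/s.
Angle below horizontal = arctan(|v_y| / v_x) = arctan(49.49 / 41.44) = 50.1°.

50.1°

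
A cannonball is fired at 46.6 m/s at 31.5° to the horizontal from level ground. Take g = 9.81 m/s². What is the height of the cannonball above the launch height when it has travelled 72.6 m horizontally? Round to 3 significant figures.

v_x = 46.6 cos 31.5° = 39.73 m/s, v_y0 = 46.6 sin 31.5° = 24.35 m/s.
Time to reach x = 72.6 m: t = x / v_x = 72.6 / 39.73 = 1.827 s.
y = v_y0 t − ½ g t² = 24.35×1.827 − 4.905×1.827² = 28.1 m.

28.1 m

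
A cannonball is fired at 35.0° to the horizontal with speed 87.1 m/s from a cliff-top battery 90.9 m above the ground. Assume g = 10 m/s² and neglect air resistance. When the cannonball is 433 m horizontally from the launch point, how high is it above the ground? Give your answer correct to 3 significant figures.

v_x = 87.1 cos 35.0° = 71.35 m/s, v_y0 = 87.1 sin 35.0° = 49.96 m/s.
Time to reach x = 433 m: t = x / v_x = 433 / 71.35 = 6.069 s.
y = 90.9 + v_y0 t − ½ g t² = 90.9 + 49.96×6.069 − 5.000×6.069² = 210 m.

210 m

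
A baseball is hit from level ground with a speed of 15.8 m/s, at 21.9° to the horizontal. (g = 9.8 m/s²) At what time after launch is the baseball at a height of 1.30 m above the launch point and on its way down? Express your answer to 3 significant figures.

0.912 s

v_y0 = 15.8 sin 21.9° = 5.893 m/s.
Set y = v_y0 t − ½ g t² = 1.30: 4.900 t² − 5.893 t + 1.30 = 0.
t = [5.893 ± √(34.73 − 25.48)] / 9.8 = (5.893 ± 3.041) / 9.8, giving t = 0.291 s or t = 0.912 s.
On the way down corresponds to the larger root: t = 0.912 s.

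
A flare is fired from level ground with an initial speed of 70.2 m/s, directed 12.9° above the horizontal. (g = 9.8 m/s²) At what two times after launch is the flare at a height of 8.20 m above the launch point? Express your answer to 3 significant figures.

0.659 s and 2.54 s

v_y0 = 70.2 sin 12.9° = 15.67 m/s.
Set y = v_y0 t − ½ g t² = 8.20: 4.900 t² − 15.67 t + 8.20 = 0.
t = [15.67 ± √(245.5 − 160.7)] / 9.8 = (15.67 ± 9.209) / 9.8, giving t = 0.659 s or t = 2.54 s.
So the flare is at 8.20 m at t = 0.659 s (rising) and t = 2.54 s (falling).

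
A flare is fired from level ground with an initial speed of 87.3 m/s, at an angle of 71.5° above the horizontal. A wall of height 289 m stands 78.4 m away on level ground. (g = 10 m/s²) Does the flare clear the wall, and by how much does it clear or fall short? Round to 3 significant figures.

v_x = 87.3 cos 71.5° = 27.70 m/s; v_y0 = 87.3 sin 71.5° = 82.79 m/s.
Time to reach the wall: t = 78.4 / 27.70 = 2.830 s.
Height at that point: y = 82.79×2.830 − 5.000×2.830² = 194.3 m.
That is 289 − 194.3 = 94.7 m below the top of the wall, so the flare does not clear it.

No — it falls 94.7 m short of clearing the wall.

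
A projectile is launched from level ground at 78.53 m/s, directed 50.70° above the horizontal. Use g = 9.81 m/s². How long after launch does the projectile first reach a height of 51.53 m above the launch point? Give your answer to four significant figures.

0.9156 s

v_y0 = 78.53 sin 50.70° = 60.770 m/s.
Set y = v_y0 t − ½ g t² = 51.53: 4.905 t² − 60.770 t + 51.53 = 0.
t = [60.770 ± √(3693.0 − 1011.0)] / 9.81 = (60.770 ± 51.788) / 9.81, giving t = 0.9156 s or t = 11.47 s.
The projectile is on the way up at the first time, so t = 0.9156 s.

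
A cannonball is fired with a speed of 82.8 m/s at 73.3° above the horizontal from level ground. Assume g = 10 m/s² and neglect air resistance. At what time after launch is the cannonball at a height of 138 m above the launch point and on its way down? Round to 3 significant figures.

v_y0 = 82.8 sin 73.3° = 79.31 m/s.
Set y = v_y0 t − ½ g t² = 138: 5.000 t² − 79.31 t + 138 = 0.
t = [79.31 ± √(6290 − 2760)] / 10 = (79.31 ± 59.41) / 10, giving t = 1.99 s or t = 13.9 s.
On the way down corresponds to the larger root: t = 13.9 s.

13.9 s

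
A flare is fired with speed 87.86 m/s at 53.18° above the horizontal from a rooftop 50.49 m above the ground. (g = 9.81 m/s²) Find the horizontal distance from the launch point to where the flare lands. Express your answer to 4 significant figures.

791.1 m

Components: v_x = 87.86 cos 53.18° = 52.655 m/s, v_y = 87.86 sin 53.18° = 70.334 m/s.
Vertical: 0 = 50.49 + 70.334 t − ½(9.81) t² ⇒ 4.905 t² − 70.334 t − 50.49 = 0.
t = [70.334 + √(4946.9 + 990.61)] / 9.810 = 15.024 s.
Horizontal: R = v_x · t = 52.655 × 15.024 = 791.1 m.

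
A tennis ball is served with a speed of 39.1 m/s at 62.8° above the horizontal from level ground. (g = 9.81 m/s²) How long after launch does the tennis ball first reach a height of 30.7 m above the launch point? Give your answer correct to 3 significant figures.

v_y0 = 39.1 sin 62.8° = 34.78 m/s.
Set y = v_y0 t − ½ g t² = 30.7: 4.905 t² − 34.78 t + 30.7 = 0.
t = [34.78 ± √(1210 − 602.3)] / 9.81 = (34.78 ± 24.65) / 9.81, giving t = 1.03 s or t = 6.06 s.
The tennis ball is on the way up at the first time, so t = 1.03 s.

1.03 s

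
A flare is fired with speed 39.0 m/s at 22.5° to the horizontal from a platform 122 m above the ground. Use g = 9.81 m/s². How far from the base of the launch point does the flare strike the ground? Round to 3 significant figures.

Components: v_x = 39.0 cos 22.5° = 36.03 m/s, v_y = 39.0 sin 22.5° = 14.92 m/s.
Vertical: 0 = 122 + 14.92 t − ½(9.81) t² ⇒ 4.905 t² − 14.92 t − 122 = 0.
t = [14.92 + √(222.6 + 2394)] / 9.810 = 6.735 s.
Horizontal: R = v_x · t = 36.03 × 6.735 = 243 m.

243 m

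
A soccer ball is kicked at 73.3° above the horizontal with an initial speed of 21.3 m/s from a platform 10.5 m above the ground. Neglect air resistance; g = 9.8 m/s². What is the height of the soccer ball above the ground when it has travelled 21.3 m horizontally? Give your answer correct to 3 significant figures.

v_x = 21.3 cos 73.3° = 6.121 m/s, v_y0 = 21.3 sin 73.3° = 20.40 m/s.
Time to reach x = 21.3 m: t = x / v_x = 21.3 / 6.121 = 3.480 s.
y = 10.5 + v_y0 t − ½ g t² = 10.5 + 20.40×3.480 − 4.900×3.480² = 22.2 m.

22.2 m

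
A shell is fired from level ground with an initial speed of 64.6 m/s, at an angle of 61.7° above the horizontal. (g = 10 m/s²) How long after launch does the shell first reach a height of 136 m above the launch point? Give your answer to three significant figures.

v_y0 = 64.6 sin 61.7° = 56.88 m/s.
Set y = v_y0 t − ½ g t² = 136: 5.000 t² − 56.88 t + 136 = 0.
t = [56.88 ± √(3235 − 2720)] / 10 = (56.88 ± 22.69) / 10, giving t = 3.42 s or t = 7.96 s.
The shell is on the way up at the first time, so t = 3.42 s.

3.42 s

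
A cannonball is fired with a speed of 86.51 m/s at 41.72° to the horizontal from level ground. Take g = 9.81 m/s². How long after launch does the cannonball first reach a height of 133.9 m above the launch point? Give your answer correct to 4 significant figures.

3.196 s

v_y0 = 86.51 sin 41.72° = 57.572 m/s.
Set y = v_y0 t − ½ g t² = 133.9: 4.905 t² − 57.572 t + 133.9 = 0.
t = [57.572 ± √(3314.5 − 2627.1)] / 9.81 = (57.572 ± 26.218) / 9.81, giving t = 3.196 s or t = 8.541 s.
The cannonball is on the way up at the first time, so t = 3.196 s.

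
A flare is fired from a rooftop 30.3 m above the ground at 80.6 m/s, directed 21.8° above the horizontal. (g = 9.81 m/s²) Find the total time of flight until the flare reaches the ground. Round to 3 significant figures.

Vertical component: v_y = 80.6 sin 21.8° = 29.93 m/s.
Taking up as positive with launch at y = 30.3 m, landing at y = 0: 0 = 30.3 + 29.93 t − ½(9.81) t².
Solving 4.905 t² − 29.93 t − 30.3 = 0 gives t = [29.93 + √(29.93² + 4·4.905·30.3)] / 9.810 = 6.99 s.

6.99 s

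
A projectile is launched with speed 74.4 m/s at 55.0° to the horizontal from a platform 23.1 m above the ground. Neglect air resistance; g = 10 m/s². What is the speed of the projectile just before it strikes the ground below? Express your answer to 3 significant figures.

77.4 m/s

v_x = 74.4 cos 55.0° = 42.67 m/s is unchanged throughout.
For the vertical component, v_y² = v_y0² + 2 g h = (60.94)² + 2×10×23.1 = 4176, so |v_y| = 64.62 m/s.
Impact speed = √(v_x² + v_y²) = √(1821 + 4176) = 77.4 m/s.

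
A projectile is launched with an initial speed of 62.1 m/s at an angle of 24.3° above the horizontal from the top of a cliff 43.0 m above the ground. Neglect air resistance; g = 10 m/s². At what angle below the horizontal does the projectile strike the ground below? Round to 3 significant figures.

v_x = 62.1 cos 24.3° = 56.60 m/s.
At impact |v_y| = √(v_y0² + 2 g h) = √(25.56² + 2×10×43.0) = 38.90 m/s.
Angle below horizontal = arctan(|v_y| / v_x) = arctan(38.90 / 56.60) = 34.5°.

34.5°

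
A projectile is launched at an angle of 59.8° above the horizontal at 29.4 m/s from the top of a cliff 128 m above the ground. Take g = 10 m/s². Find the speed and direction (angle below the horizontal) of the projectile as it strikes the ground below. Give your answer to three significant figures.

v_x = 29.4 cos 59.8° = 14.79 m/s (constant).
|v_y| at impact = √((25.41)² + 2×10×128) = 56.62 m/s.
Speed = √(14.79² + 56.62²) = 58.5 m/s; angle = arctan(56.62/14.79) = 75.4° below horizontal.

58.5 m/s at 75.4° below the horizontal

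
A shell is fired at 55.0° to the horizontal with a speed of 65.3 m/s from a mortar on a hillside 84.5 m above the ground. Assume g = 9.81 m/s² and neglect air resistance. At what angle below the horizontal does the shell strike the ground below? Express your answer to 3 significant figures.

60.9°

v_x = 65.3 cos 55.0° = 37.45 m/s.
At impact |v_y| = √(v_y0² + 2 g h) = √(53.49² + 2×9.81×84.5) = 67.22 m/s.
Angle below horizontal = arctan(|v_y| / v_x) = arctan(67.22 / 37.45) = 60.9°.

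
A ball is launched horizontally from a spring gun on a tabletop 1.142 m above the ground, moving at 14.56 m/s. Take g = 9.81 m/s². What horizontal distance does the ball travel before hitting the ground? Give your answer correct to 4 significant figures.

7.025 m

Initial vertical velocity is zero, so the fall time comes from h = ½ g t²: t = √(2 × 1.142 / 9.81) = 0.48252 s.
Horizontal motion is uniform at 14.56 m/s, so x = 14.56 × 0.48252 = 7.025 m.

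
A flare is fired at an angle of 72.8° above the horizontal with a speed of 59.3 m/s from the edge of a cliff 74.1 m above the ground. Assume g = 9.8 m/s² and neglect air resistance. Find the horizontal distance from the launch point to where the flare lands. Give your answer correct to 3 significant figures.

Components: v_x = 59.3 cos 72.8° = 17.54 m/s, v_y = 59.3 sin 72.8° = 56.65 m/s.
Vertical: 0 = 74.1 + 56.65 t − ½(9.8) t² ⇒ 4.900 t² − 56.65 t − 74.1 = 0.
t = [56.65 + √(3209 + 1452)] / 9.800 = 12.75 s.
Horizontal: R = v_x · t = 17.54 × 12.75 = 224 m.

224 m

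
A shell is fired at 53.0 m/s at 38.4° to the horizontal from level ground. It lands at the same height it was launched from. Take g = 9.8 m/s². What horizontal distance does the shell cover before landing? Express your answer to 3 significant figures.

Components: v_x = 53.0 cos 38.4° = 41.54 m/s, v_y = 53.0 sin 38.4° = 32.92 m/s.
Time of flight (same landing height): t = 2 v_y / g = 2 × 32.92 / 9.8 = 6.718 s.
Range: R = v_x · t = 41.54 × 6.718 = 279 m.

279 m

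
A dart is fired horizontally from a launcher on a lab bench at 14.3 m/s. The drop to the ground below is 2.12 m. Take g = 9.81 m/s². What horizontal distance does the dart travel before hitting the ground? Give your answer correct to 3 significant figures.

Initial vertical velocity is zero, so the fall time comes from h = ½ g t²: t = √(2 × 2.12 / 9.81) = 0.6574 s.
Horizontal motion is uniform at 14.3 m/s, so x = 14.3 × 0.6574 = 9.40 m.

9.40 m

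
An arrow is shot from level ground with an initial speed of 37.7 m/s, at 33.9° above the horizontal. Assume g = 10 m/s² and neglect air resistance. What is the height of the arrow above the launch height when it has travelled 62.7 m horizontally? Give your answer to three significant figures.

v_x = 37.7 cos 33.9° = 31.29 m/s, v_y0 = 37.7 sin 33.9° = 21.03 m/s.
Time to reach x = 62.7 m: t = x / v_x = 62.7 / 31.29 = 2.004 s.
y = v_y0 t − ½ g t² = 21.03×2.004 − 5.000×2.004² = 22.1 m.

22.1 m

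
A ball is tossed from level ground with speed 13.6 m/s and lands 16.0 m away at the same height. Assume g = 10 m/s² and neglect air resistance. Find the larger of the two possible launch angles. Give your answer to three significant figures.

Level-ground range: R = v₀² sin(2θ)/g ⇒ sin 2θ = R g / v₀² = 16.0×10/13.6² = 0.8651.
2θ = arcsin(0.8651) = 59.89° or 180° − 59.89° = 120.11°.
So θ = 29.9° or θ = 60.1°.

60.1°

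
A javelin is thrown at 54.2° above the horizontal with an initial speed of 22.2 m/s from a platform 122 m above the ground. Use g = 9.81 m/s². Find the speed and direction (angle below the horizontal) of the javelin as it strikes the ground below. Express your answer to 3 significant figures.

v_x = 22.2 cos 54.2° = 12.99 m/s (constant).
|v_y| at impact = √((18.01)² + 2×9.81×122) = 52.13 m/s.
Speed = √(12.99² + 52.13²) = 53.7 m/s; angle = arctan(52.13/12.99) = 76.0° below horizontal.

53.7 m/s at 76.0° below the horizontal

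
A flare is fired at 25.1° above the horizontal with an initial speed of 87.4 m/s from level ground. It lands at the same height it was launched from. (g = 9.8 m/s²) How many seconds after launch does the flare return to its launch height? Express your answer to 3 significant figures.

7.57 s

Vertical component: v_y = 87.4 sin 25.1° = 37.08 m/s.
For a projectile landing at launch height, time of flight is t = 2 v_y / g = 2 × 37.08 / 9.8 = 7.57 s.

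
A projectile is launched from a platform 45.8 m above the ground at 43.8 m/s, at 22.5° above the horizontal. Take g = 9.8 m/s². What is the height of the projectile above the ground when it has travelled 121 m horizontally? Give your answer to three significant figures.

52.1 m

v_x = 43.8 cos 22.5° = 40.47 m/s, v_y0 = 43.8 sin 22.5° = 16.76 m/s.
Time to reach x = 121 m: t = x / v_x = 121 / 40.47 = 2.990 s.
y = 45.8 + v_y0 t − ½ g t² = 45.8 + 16.76×2.990 − 4.900×2.990² = 52.1 m.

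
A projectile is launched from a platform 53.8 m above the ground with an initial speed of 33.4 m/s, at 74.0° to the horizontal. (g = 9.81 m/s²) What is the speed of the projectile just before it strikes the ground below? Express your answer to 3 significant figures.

v_x = 33.4 cos 74.0° = 9.206 m/s is unchanged throughout.
For the vertical component, v_y² = v_y0² + 2 g h = (32.11)² + 2×9.81×53.8 = 2087, so |v_y| = 45.68 m/s.
Impact speed = √(v_x² + v_y²) = √(84.75 + 2087) = 46.6 m/s.

46.6 m/s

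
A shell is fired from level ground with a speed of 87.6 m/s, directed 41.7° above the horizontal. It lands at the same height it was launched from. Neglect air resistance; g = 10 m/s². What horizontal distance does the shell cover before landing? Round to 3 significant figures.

762 m

For level ground, R = v₀² sin(2θ) / g.
sin(2 × 41.7°) = sin 83.40° = 0.9934.
R = (87.6)² × 0.9934 / 10 = 762 m.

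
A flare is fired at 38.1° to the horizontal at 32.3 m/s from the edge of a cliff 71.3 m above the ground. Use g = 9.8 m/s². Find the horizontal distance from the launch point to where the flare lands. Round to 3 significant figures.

Components: v_x = 32.3 cos 38.1° = 25.42 m/s, v_y = 32.3 sin 38.1° = 19.93 m/s.
Vertical: 0 = 71.3 + 19.93 t − ½(9.8) t² ⇒ 4.900 t² − 19.93 t − 71.3 = 0.
t = [19.93 + √(397.2 + 1397)] / 9.800 = 6.356 s.
Horizontal: R = v_x · t = 25.42 × 6.356 = 162 m.

162 m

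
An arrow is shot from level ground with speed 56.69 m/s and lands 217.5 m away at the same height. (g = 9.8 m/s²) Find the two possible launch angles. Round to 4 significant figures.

20.77° and 69.23°

Level-ground range: R = v₀² sin(2θ)/g ⇒ sin 2θ = R g / v₀² = 217.5×9.8/56.69² = 0.6632.
2θ = arcsin(0.6632) = 41.544° or 180° − 41.544° = 138.456°.
So θ = 20.77° or θ = 69.23°.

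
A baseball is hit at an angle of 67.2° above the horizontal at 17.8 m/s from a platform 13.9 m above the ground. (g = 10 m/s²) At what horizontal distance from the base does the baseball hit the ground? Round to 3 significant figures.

Components: v_x = 17.8 cos 67.2° = 6.898 m/s, v_y = 17.8 sin 67.2° = 16.41 m/s.
Vertical: 0 = 13.9 + 16.41 t − ½(10) t² ⇒ 5.000 t² − 16.41 t − 13.9 = 0.
t = [16.41 + √(269.3 + 278.0)] / 10.00 = 3.980 s.
Horizontal: R = v_x · t = 6.898 × 3.980 = 27.5 m.

27.5 m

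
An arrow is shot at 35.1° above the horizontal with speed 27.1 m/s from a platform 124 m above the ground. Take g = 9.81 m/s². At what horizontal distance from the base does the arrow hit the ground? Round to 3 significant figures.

Components: v_x = 27.1 cos 35.1° = 22.17 m/s, v_y = 27.1 sin 35.1° = 15.58 m/s.
Vertical: 0 = 124 + 15.58 t − ½(9.81) t² ⇒ 4.905 t² − 15.58 t − 124 = 0.
t = [15.58 + √(242.7 + 2433)] / 9.810 = 6.861 s.
Horizontal: R = v_x · t = 22.17 × 6.861 = 152 m.

152 m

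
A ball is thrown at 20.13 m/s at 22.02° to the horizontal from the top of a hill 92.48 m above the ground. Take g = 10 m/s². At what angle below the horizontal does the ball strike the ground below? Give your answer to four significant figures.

66.86°

v_x = 20.13 cos 22.02° = 18.662 m/s.
At impact |v_y| = √(v_y0² + 2 g h) = √(7.5473² + 2×10×92.48) = 43.664 m/s.
Angle below horizontal = arctan(|v_y| / v_x) = arctan(43.664 / 18.662) = 66.86°.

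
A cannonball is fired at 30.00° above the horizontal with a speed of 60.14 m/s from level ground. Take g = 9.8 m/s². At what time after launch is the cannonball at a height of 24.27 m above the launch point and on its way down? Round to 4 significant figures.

v_y0 = 60.14 sin 30.00° = 30.070 m/s.
Set y = v_y0 t − ½ g t² = 24.27: 4.900 t² − 30.070 t + 24.27 = 0.
t = [30.070 ± √(904.20 − 475.69)] / 9.8 = (30.070 ± 20.700) / 9.8, giving t = 0.9561 s or t = 5.181 s.
On the way down corresponds to the larger root: t = 5.181 s.

5.181 s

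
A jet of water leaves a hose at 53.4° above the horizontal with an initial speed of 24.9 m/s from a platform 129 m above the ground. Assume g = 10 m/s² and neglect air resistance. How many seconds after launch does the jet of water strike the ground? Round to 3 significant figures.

Vertical component: v_y = 24.9 sin 53.4° = 19.99 m/s.
Taking up as positive with launch at y = 129 m, landing at y = 0: 0 = 129 + 19.99 t − ½(10) t².
Solving 5.000 t² − 19.99 t − 129 = 0 gives t = [19.99 + √(19.99² + 4·5.000·129)] / 10.00 = 7.46 s.

7.46 s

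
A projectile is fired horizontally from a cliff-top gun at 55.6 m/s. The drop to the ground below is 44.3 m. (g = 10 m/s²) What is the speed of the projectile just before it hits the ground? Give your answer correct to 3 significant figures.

63.1 m/s

Fall time: t = √(2 × 44.3 / 10) = 2.977 s.
At impact: v_x = 55.6 m/s (unchanged), v_y = g t = 10 × 2.977 = 29.77 m/s.
Speed = √(v_x² + v_y²) = √(3091 + 886.3) = 63.1 m/s.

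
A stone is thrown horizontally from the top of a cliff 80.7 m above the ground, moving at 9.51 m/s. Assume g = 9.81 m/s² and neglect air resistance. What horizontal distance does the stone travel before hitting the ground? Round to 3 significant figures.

Initial vertical velocity is zero, so the fall time comes from h = ½ g t²: t = √(2 × 80.7 / 9.81) = 4.056 s.
Horizontal motion is uniform at 9.51 m/s, so x = 9.51 × 4.056 = 38.6 m.

38.6 m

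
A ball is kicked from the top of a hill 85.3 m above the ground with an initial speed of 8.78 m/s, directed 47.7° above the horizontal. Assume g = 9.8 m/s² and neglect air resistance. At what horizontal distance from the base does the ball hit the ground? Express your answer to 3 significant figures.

Components: v_x = 8.78 cos 47.7° = 5.909 m/s, v_y = 8.78 sin 47.7° = 6.494 m/s.
Vertical: 0 = 85.3 + 6.494 t − ½(9.8) t² ⇒ 4.900 t² − 6.494 t − 85.3 = 0.
t = [6.494 + √(42.17 + 1672)] / 9.800 = 4.887 s.
Horizontal: R = v_x · t = 5.909 × 4.887 = 28.9 m.

28.9 m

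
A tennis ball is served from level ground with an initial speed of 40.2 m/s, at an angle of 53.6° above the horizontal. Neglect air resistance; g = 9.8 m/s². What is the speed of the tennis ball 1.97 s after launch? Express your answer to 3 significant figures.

v_x = 40.2 cos 53.6° = 23.86 m/s (constant).
v_y(t) = 40.2 sin 53.6° − g t = 32.36 − 9.8 × 1.97 = 13.05 m/s.
Speed = √(v_x² + v_y²) = √(569.3 + 170.3) = 27.2 m/s.

27.2 m/s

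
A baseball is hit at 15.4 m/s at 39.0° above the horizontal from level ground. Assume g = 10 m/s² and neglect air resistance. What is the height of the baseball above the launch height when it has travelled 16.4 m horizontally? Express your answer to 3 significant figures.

3.89 m

v_x = 15.4 cos 39.0° = 11.97 m/s, v_y0 = 15.4 sin 39.0° = 9.692 m/s.
Time to reach x = 16.4 m: t = x / v_x = 16.4 / 11.97 = 1.370 s.
y = v_y0 t − ½ g t² = 9.692×1.370 − 5.000×1.370² = 3.89 m.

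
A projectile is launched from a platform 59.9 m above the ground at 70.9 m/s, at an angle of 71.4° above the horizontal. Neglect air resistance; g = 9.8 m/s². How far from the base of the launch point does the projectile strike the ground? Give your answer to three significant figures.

329 m

Components: v_x = 70.9 cos 71.4° = 22.61 m/s, v_y = 70.9 sin 71.4° = 67.20 m/s.
Vertical: 0 = 59.9 + 67.20 t − ½(9.8) t² ⇒ 4.900 t² − 67.20 t − 59.9 = 0.
t = [67.20 + √(4516 + 1174)] / 9.800 = 14.55 s.
Horizontal: R = v_x · t = 22.61 × 14.55 = 329 m.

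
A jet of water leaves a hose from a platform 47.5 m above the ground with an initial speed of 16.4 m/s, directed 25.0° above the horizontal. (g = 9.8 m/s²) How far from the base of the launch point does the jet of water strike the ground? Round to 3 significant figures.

58.0 m

Components: v_x = 16.4 cos 25.0° = 14.86 m/s, v_y = 16.4 sin 25.0° = 6.931 m/s.
Vertical: 0 = 47.5 + 6.931 t − ½(9.8) t² ⇒ 4.900 t² − 6.931 t − 47.5 = 0.
t = [6.931 + √(48.04 + 931.0)] / 9.800 = 3.900 s.
Horizontal: R = v_x · t = 14.86 × 3.900 = 58.0 m.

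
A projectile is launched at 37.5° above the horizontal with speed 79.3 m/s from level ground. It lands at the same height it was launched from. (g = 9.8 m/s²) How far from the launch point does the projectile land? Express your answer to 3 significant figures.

For level ground, R = v₀² sin(2θ) / g.
sin(2 × 37.5°) = sin 75.00° = 0.9659.
R = (79.3)² × 0.9659 / 9.8 = 620 m.

620 m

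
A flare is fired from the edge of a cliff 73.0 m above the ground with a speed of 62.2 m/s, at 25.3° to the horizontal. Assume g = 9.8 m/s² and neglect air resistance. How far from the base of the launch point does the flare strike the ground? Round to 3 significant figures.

418 m

Components: v_x = 62.2 cos 25.3° = 56.23 m/s, v_y = 62.2 sin 25.3° = 26.58 m/s.
Vertical: 0 = 73.0 + 26.58 t − ½(9.8) t² ⇒ 4.900 t² − 26.58 t − 73.0 = 0.
t = [26.58 + √(706.5 + 1431)] / 9.800 = 7.430 s.
Horizontal: R = v_x · t = 56.23 × 7.430 = 418 m.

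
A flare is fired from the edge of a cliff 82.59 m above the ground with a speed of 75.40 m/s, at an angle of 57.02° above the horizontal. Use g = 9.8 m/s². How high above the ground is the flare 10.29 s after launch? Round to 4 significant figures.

214.6 m

v_y0 = 75.40 sin 57.02° = 63.250 m/s.
y(t) = 82.59 + v_y0 t − ½ g t² = 82.59 + 63.250×10.29 − ½×9.8×10.29² = 214.6 m.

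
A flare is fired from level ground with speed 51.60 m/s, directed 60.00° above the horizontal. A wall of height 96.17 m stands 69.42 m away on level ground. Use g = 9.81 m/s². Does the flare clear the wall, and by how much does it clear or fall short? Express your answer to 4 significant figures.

v_x = 51.60 cos 60.00° = 25.800 m/s; v_y0 = 51.60 sin 60.00° = 44.687 m/s.
Time to reach the wall: t = 69.42 / 25.800 = 2.6907 s.
Height at that point: y = 44.687×2.6907 − 4.905×2.6907² = 84.728 m.
That is 96.17 − 84.728 = 11.44 m below the top of the wall, so the flare does not clear it.

No — it falls 11.44 m short of clearing the wall.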